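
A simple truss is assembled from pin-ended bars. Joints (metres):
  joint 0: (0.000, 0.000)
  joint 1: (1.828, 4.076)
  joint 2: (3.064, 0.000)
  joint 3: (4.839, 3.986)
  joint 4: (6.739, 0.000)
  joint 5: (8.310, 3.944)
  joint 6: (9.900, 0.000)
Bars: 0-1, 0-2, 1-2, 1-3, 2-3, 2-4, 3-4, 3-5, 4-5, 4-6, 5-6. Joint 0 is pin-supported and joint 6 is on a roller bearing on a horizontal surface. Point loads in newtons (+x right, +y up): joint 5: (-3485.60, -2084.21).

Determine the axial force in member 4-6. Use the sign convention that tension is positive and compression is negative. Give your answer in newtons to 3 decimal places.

145.481

N=7 nodes, M=11 members, R=3 reactions → 2N=14, M+R=14
member 0 (0-1): L=4.4671, (cx,cy)=(0.4092,0.9124)
member 1 (0-2): L=3.0640, (cx,cy)=(1.0000,0.0000)
member 2 (1-2): L=4.2593, (cx,cy)=(0.2902,-0.9570)
member 3 (1-3): L=3.0123, (cx,cy)=(0.9996,-0.0299)
member 4 (2-3): L=4.3633, (cx,cy)=(0.4068,0.9135)
member 5 (2-4): L=3.6750, (cx,cy)=(1.0000,0.0000)
member 6 (3-4): L=4.4157, (cx,cy)=(0.4303,-0.9027)
member 7 (3-5): L=3.4713, (cx,cy)=(0.9999,-0.0121)
member 8 (4-5): L=4.2454, (cx,cy)=(0.3701,0.9290)
member 9 (4-6): L=3.1610, (cx,cy)=(1.0000,0.0000)
member 10 (5-6): L=4.2524, (cx,cy)=(0.3739,-0.9275)
solve A·x = −loads:
  F[0-1] = -1888.7194 N (compression)
  F[0-2] = -2712.7168 N (compression)
  F[1-2] = +1841.6683 N (tension)
  F[1-3] = -1307.9005 N (compression)
  F[2-3] = -1929.2658 N (compression)
  F[2-4] = -1393.4628 N (compression)
  F[3-4] = +1948.3959 N (tension)
  F[3-5] = -2930.7176 N (compression)
  F[4-5] = -1893.1980 N (compression)
  F[4-6] = +145.4812 N (tension)
  F[5-6] = -389.0879 N (compression)
  Rx@0 = +3485.6000 N
  Ry@0 = +1723.3435 N
  Ry@6 = +360.8665 N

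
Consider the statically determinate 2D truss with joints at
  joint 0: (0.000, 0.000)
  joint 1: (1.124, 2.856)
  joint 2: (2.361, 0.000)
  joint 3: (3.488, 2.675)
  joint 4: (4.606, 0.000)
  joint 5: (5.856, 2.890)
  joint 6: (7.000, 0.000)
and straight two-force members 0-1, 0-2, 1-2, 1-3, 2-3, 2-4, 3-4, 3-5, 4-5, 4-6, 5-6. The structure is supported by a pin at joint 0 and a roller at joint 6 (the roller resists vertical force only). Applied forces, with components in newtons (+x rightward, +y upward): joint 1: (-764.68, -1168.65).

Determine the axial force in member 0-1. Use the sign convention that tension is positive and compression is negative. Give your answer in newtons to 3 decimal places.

-1389.518

N=7 nodes, M=11 members, R=3 reactions → 2N=14, M+R=14
member 0 (0-1): L=3.0692, (cx,cy)=(0.3662,0.9305)
member 1 (0-2): L=2.3610, (cx,cy)=(1.0000,0.0000)
member 2 (1-2): L=3.1124, (cx,cy)=(0.3974,-0.9176)
member 3 (1-3): L=2.3709, (cx,cy)=(0.9971,-0.0763)
member 4 (2-3): L=2.9027, (cx,cy)=(0.3883,0.9216)
member 5 (2-4): L=2.2450, (cx,cy)=(1.0000,0.0000)
member 6 (3-4): L=2.8992, (cx,cy)=(0.3856,-0.9227)
member 7 (3-5): L=2.3777, (cx,cy)=(0.9959,0.0904)
member 8 (4-5): L=3.1487, (cx,cy)=(0.3970,0.9178)
member 9 (4-6): L=2.3940, (cx,cy)=(1.0000,0.0000)
member 10 (5-6): L=3.1082, (cx,cy)=(0.3681,-0.9298)
solve A·x = −loads:
  F[0-1] = -1389.5181 N (compression)
  F[0-2] = -255.8151 N (compression)
  F[1-2] = +118.0699 N (tension)
  F[1-3] = +209.5002 N (tension)
  F[2-3] = -117.5671 N (compression)
  F[2-4] = -163.2425 N (compression)
  F[3-4] = +145.3101 N (tension)
  F[3-5] = +107.6492 N (tension)
  F[4-5] = -146.0751 N (compression)
  F[4-6] = -49.2188 N (compression)
  F[5-6] = +133.7249 N (tension)
  Rx@0 = +764.6800 N
  Ry@0 = +1292.9876 N
  Ry@6 = -124.3376 N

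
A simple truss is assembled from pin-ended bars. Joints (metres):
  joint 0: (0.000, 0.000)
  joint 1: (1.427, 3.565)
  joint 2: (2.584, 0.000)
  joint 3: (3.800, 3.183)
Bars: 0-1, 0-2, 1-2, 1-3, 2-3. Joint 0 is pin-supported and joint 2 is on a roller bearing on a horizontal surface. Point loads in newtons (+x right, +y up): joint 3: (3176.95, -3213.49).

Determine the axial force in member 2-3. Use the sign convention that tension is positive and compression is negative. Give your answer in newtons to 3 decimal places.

N=4 nodes, M=5 members, R=3 reactions → 2N=8, M+R=8
member 0 (0-1): L=3.8400, (cx,cy)=(0.3716,0.9284)
member 1 (0-2): L=2.5840, (cx,cy)=(1.0000,0.0000)
member 2 (1-2): L=3.7480, (cx,cy)=(0.3087,-0.9512)
member 3 (1-3): L=2.4036, (cx,cy)=(0.9873,-0.1589)
member 4 (2-3): L=3.4074, (cx,cy)=(0.3569,0.9342)
solve A·x = −loads:
  F[0-1] = +5844.1510 N (tension)
  F[0-2] = +1005.1749 N (tension)
  F[1-2] = -6406.4796 N (compression)
  F[1-3] = +4202.8361 N (tension)
  F[2-3] = -2724.9581 N (compression)
  Rx@0 = -3176.9500 N
  Ry@0 = -5425.6330 N
  Ry@2 = +8639.1230 N

-2724.958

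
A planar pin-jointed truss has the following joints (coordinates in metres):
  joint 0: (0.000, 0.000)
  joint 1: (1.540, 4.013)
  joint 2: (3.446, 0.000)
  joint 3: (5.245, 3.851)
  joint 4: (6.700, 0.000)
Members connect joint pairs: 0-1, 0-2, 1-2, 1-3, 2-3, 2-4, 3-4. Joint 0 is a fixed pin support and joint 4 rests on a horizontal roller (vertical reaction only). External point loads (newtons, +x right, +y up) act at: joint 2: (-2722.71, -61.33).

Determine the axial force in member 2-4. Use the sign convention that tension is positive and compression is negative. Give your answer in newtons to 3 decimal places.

11.918

N=5 nodes, M=7 members, R=3 reactions → 2N=10, M+R=10
member 0 (0-1): L=4.2983, (cx,cy)=(0.3583,0.9336)
member 1 (0-2): L=3.4460, (cx,cy)=(1.0000,0.0000)
member 2 (1-2): L=4.4426, (cx,cy)=(0.4290,-0.9033)
member 3 (1-3): L=3.7085, (cx,cy)=(0.9990,-0.0437)
member 4 (2-3): L=4.2505, (cx,cy)=(0.4232,0.9060)
member 5 (2-4): L=3.2540, (cx,cy)=(1.0000,0.0000)
member 6 (3-4): L=4.1167, (cx,cy)=(0.3534,-0.9355)
solve A·x = −loads:
  F[0-1] = -31.9042 N (compression)
  F[0-2] = -2711.2794 N (compression)
  F[1-2] = +34.2396 N (tension)
  F[1-3] = -26.1451 N (compression)
  F[2-3] = +33.5554 N (tension)
  F[2-4] = +11.9180 N (tension)
  F[3-4] = -33.7201 N (compression)
  Rx@0 = +2722.7100 N
  Ry@0 = +29.7862 N
  Ry@4 = +31.5438 N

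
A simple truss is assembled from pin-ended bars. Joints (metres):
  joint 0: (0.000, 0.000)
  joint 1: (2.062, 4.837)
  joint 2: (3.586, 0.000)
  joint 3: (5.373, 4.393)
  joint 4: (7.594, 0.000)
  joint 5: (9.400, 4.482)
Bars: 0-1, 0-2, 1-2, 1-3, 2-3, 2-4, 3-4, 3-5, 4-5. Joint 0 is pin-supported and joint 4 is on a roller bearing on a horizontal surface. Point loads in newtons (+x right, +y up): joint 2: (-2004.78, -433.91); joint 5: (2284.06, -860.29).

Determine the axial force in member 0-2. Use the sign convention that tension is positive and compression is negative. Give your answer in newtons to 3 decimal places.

-284.985

N=6 nodes, M=9 members, R=3 reactions → 2N=12, M+R=12
member 0 (0-1): L=5.2582, (cx,cy)=(0.3922,0.9199)
member 1 (0-2): L=3.5860, (cx,cy)=(1.0000,0.0000)
member 2 (1-2): L=5.0714, (cx,cy)=(0.3005,-0.9538)
member 3 (1-3): L=3.3406, (cx,cy)=(0.9911,-0.1329)
member 4 (2-3): L=4.7426, (cx,cy)=(0.3768,0.9263)
member 5 (2-4): L=4.0080, (cx,cy)=(1.0000,0.0000)
member 6 (3-4): L=4.9225, (cx,cy)=(0.4512,-0.8924)
member 7 (3-5): L=4.0280, (cx,cy)=(0.9998,0.0221)
member 8 (4-5): L=4.8322, (cx,cy)=(0.3737,0.9275)
solve A·x = −loads:
  F[0-1] = +1438.8954 N (tension)
  F[0-2] = -284.9846 N (compression)
  F[1-2] = -1531.8406 N (compression)
  F[1-3] = +1033.7669 N (tension)
  F[2-3] = +2045.7299 N (tension)
  F[2-4] = +488.6309 N (tension)
  F[3-4] = -1903.6703 N (compression)
  F[3-5] = +2654.9959 N (tension)
  F[4-5] = -990.7513 N (compression)
  Rx@0 = -279.2800 N
  Ry@0 = -1323.6410 N
  Ry@4 = +2617.8410 N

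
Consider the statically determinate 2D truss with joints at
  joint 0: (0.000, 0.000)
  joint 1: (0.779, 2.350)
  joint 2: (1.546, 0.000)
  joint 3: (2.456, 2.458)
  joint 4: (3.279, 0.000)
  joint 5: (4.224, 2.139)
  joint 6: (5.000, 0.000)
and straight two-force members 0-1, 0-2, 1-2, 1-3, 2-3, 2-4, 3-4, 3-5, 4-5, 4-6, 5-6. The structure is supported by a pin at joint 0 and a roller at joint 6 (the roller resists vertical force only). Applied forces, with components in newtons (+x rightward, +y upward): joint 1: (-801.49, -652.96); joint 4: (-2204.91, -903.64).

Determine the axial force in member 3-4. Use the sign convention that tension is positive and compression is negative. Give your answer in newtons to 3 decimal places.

663.015

N=7 nodes, M=11 members, R=3 reactions → 2N=14, M+R=14
member 0 (0-1): L=2.4758, (cx,cy)=(0.3147,0.9492)
member 1 (0-2): L=1.5460, (cx,cy)=(1.0000,0.0000)
member 2 (1-2): L=2.4720, (cx,cy)=(0.3103,-0.9506)
member 3 (1-3): L=1.6805, (cx,cy)=(0.9979,0.0643)
member 4 (2-3): L=2.6210, (cx,cy)=(0.3472,0.9378)
member 5 (2-4): L=1.7330, (cx,cy)=(1.0000,0.0000)
member 6 (3-4): L=2.5921, (cx,cy)=(0.3175,-0.9483)
member 7 (3-5): L=1.7965, (cx,cy)=(0.9841,-0.1776)
member 8 (4-5): L=2.3384, (cx,cy)=(0.4041,0.9147)
member 9 (4-6): L=1.7210, (cx,cy)=(1.0000,0.0000)
member 10 (5-6): L=2.2754, (cx,cy)=(0.3410,-0.9400)
solve A·x = −loads:
  F[0-1] = -1305.2600 N (compression)
  F[0-2] = -2595.6973 N (compression)
  F[1-2] = +629.6630 N (tension)
  F[1-3] = +195.8234 N (tension)
  F[2-3] = -638.2922 N (compression)
  F[2-4] = -2178.7199 N (compression)
  F[3-4] = +663.0150 N (tension)
  F[3-5] = -240.5197 N (compression)
  F[4-5] = +300.5663 N (tension)
  F[4-6] = +115.2347 N (tension)
  F[5-6] = -337.8948 N (compression)
  Rx@0 = +3006.4000 N
  Ry@0 = +1238.9620 N
  Ry@6 = +317.6380 N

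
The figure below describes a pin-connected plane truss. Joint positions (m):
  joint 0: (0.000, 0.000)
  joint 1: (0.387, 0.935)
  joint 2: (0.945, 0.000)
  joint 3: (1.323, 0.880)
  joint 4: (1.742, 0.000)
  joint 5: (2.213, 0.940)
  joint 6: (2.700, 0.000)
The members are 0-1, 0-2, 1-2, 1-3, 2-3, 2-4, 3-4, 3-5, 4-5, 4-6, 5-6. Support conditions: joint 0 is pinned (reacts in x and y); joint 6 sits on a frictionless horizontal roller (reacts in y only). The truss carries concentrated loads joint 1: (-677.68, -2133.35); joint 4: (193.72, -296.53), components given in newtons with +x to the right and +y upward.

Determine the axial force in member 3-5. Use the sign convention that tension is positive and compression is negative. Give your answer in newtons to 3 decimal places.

-277.422

N=7 nodes, M=11 members, R=3 reactions → 2N=14, M+R=14
member 0 (0-1): L=1.0119, (cx,cy)=(0.3824,0.9240)
member 1 (0-2): L=0.9450, (cx,cy)=(1.0000,0.0000)
member 2 (1-2): L=1.0888, (cx,cy)=(0.5125,-0.8587)
member 3 (1-3): L=0.9376, (cx,cy)=(0.9983,-0.0587)
member 4 (2-3): L=0.9577, (cx,cy)=(0.3947,0.9188)
member 5 (2-4): L=0.7970, (cx,cy)=(1.0000,0.0000)
member 6 (3-4): L=0.9747, (cx,cy)=(0.4299,-0.9029)
member 7 (3-5): L=0.8920, (cx,cy)=(0.9977,0.0673)
member 8 (4-5): L=1.0514, (cx,cy)=(0.4480,0.8940)
member 9 (4-6): L=0.9580, (cx,cy)=(1.0000,0.0000)
member 10 (5-6): L=1.0587, (cx,cy)=(0.4600,-0.8879)
solve A·x = −loads:
  F[0-1] = -2345.7861 N (compression)
  F[0-2] = +413.1603 N (tension)
  F[1-2] = +56.7294 N (tension)
  F[1-3] = -248.9410 N (compression)
  F[2-3] = -53.0179 N (compression)
  F[2-4] = +463.1572 N (tension)
  F[3-4] = +17.1129 N (tension)
  F[3-5] = -277.4222 N (compression)
  F[4-5] = +314.3898 N (tension)
  F[4-6] = +135.9553 N (tension)
  F[5-6] = -295.5461 N (compression)
  Rx@0 = +483.9600 N
  Ry@0 = +2167.4611 N
  Ry@6 = +262.4189 N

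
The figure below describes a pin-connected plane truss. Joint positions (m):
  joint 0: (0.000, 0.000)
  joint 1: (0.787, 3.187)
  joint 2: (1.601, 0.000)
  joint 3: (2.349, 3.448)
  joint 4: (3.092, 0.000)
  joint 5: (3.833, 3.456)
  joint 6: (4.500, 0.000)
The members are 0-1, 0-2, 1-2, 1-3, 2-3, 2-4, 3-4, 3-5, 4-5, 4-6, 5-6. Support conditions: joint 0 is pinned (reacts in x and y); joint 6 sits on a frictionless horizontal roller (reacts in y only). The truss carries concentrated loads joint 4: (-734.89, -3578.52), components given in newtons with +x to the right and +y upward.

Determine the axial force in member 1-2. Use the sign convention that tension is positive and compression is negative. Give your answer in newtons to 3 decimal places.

1062.591

N=7 nodes, M=11 members, R=3 reactions → 2N=14, M+R=14
member 0 (0-1): L=3.2827, (cx,cy)=(0.2397,0.9708)
member 1 (0-2): L=1.6010, (cx,cy)=(1.0000,0.0000)
member 2 (1-2): L=3.2893, (cx,cy)=(0.2475,-0.9689)
member 3 (1-3): L=1.5837, (cx,cy)=(0.9863,0.1648)
member 4 (2-3): L=3.5282, (cx,cy)=(0.2120,0.9773)
member 5 (2-4): L=1.4910, (cx,cy)=(1.0000,0.0000)
member 6 (3-4): L=3.5271, (cx,cy)=(0.2107,-0.9776)
member 7 (3-5): L=1.4840, (cx,cy)=(1.0000,0.0054)
member 8 (4-5): L=3.5345, (cx,cy)=(0.2096,0.9778)
member 9 (4-6): L=1.4080, (cx,cy)=(1.0000,0.0000)
member 10 (5-6): L=3.5198, (cx,cy)=(0.1895,-0.9819)
solve A·x = −loads:
  F[0-1] = -1153.3128 N (compression)
  F[0-2] = -458.3957 N (compression)
  F[1-2] = +1062.5911 N (tension)
  F[1-3] = -546.9309 N (compression)
  F[2-3] = -1053.4878 N (compression)
  F[2-4] = +27.9077 N (tension)
  F[3-4] = +1139.8496 N (tension)
  F[3-5] = -1002.9238 N (compression)
  F[4-5] = +2520.2535 N (tension)
  F[4-6] = +474.5506 N (tension)
  F[5-6] = -2504.2158 N (compression)
  Rx@0 = +734.8900 N
  Ry@0 = +1119.6791 N
  Ry@6 = +2458.8409 N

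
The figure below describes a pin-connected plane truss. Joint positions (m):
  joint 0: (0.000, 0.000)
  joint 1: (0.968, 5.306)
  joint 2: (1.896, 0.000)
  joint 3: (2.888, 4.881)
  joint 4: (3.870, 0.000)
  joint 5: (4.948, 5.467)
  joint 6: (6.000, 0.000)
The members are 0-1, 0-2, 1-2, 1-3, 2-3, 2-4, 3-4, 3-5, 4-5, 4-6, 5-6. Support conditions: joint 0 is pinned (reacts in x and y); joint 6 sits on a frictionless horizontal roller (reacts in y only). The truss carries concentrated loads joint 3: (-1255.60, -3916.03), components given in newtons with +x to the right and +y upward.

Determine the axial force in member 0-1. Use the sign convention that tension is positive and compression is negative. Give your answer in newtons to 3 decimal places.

-3102.927

N=7 nodes, M=11 members, R=3 reactions → 2N=14, M+R=14
member 0 (0-1): L=5.3936, (cx,cy)=(0.1795,0.9838)
member 1 (0-2): L=1.8960, (cx,cy)=(1.0000,0.0000)
member 2 (1-2): L=5.3865, (cx,cy)=(0.1723,-0.9850)
member 3 (1-3): L=1.9665, (cx,cy)=(0.9764,-0.2161)
member 4 (2-3): L=4.9808, (cx,cy)=(0.1992,0.9800)
member 5 (2-4): L=1.9740, (cx,cy)=(1.0000,0.0000)
member 6 (3-4): L=4.9788, (cx,cy)=(0.1972,-0.9804)
member 7 (3-5): L=2.1417, (cx,cy)=(0.9618,0.2736)
member 8 (4-5): L=5.5723, (cx,cy)=(0.1935,0.9811)
member 9 (4-6): L=2.1300, (cx,cy)=(1.0000,0.0000)
member 10 (5-6): L=5.5673, (cx,cy)=(0.1890,-0.9820)
solve A·x = −loads:
  F[0-1] = -3102.9272 N (compression)
  F[0-2] = -698.7090 N (compression)
  F[1-2] = +3353.8627 N (tension)
  F[1-3] = -1162.1650 N (compression)
  F[2-3] = -3371.2552 N (compression)
  F[2-4] = +550.5359 N (tension)
  F[3-4] = -984.2068 N (compression)
  F[3-5] = -370.5550 N (compression)
  F[4-5] = +983.4519 N (tension)
  F[4-6] = +166.1581 N (tension)
  F[5-6] = -879.3265 N (compression)
  Rx@0 = +1255.6000 N
  Ry@0 = +3052.5448 N
  Ry@6 = +863.4852 N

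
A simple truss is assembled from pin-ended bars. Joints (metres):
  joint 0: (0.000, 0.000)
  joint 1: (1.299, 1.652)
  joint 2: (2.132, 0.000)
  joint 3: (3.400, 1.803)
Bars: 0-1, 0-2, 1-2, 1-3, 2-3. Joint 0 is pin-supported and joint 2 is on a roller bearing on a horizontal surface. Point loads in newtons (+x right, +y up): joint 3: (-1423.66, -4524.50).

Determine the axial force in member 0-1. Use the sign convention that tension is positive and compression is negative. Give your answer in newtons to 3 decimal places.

1891.602

N=4 nodes, M=5 members, R=3 reactions → 2N=8, M+R=8
member 0 (0-1): L=2.1015, (cx,cy)=(0.6181,0.7861)
member 1 (0-2): L=2.1320, (cx,cy)=(1.0000,0.0000)
member 2 (1-2): L=1.8501, (cx,cy)=(0.4502,-0.8929)
member 3 (1-3): L=2.1064, (cx,cy)=(0.9974,0.0717)
member 4 (2-3): L=2.2042, (cx,cy)=(0.5753,0.8180)
solve A·x = −loads:
  F[0-1] = +1891.6019 N (tension)
  F[0-2] = -2592.8889 N (compression)
  F[1-2] = -1516.2434 N (compression)
  F[1-3] = +1856.6758 N (tension)
  F[2-3] = -5694.0756 N (compression)
  Rx@0 = +1423.6600 N
  Ry@0 = -1486.9639 N
  Ry@2 = +6011.4639 N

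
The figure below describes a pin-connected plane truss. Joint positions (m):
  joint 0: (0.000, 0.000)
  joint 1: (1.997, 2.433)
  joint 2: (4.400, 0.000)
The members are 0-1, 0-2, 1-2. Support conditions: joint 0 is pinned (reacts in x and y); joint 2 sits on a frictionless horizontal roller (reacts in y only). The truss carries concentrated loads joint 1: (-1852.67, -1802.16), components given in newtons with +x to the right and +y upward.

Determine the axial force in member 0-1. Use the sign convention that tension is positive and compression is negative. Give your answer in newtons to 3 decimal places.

N=3 nodes, M=3 members, R=3 reactions → 2N=6, M+R=6
member 0 (0-1): L=3.1476, (cx,cy)=(0.6344,0.7730)
member 1 (0-2): L=4.4000, (cx,cy)=(1.0000,0.0000)
member 2 (1-2): L=3.4196, (cx,cy)=(0.7027,-0.7115)
solve A·x = −loads:
  F[0-1] = -2598.6508 N (compression)
  F[0-2] = -203.9611 N (compression)
  F[1-2] = +290.2506 N (tension)
  Rx@0 = +1852.6700 N
  Ry@0 = +2008.6674 N
  Ry@2 = -206.5074 N

-2598.651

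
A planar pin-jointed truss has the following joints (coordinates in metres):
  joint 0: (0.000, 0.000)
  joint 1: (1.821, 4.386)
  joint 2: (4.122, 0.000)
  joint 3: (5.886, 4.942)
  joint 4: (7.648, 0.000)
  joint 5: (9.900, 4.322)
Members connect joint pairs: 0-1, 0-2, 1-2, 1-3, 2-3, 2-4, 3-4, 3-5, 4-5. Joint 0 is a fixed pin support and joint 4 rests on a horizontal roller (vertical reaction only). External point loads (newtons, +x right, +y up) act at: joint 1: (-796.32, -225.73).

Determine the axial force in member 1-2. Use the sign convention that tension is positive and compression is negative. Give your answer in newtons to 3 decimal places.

N=6 nodes, M=9 members, R=3 reactions → 2N=12, M+R=12
member 0 (0-1): L=4.7490, (cx,cy)=(0.3834,0.9236)
member 1 (0-2): L=4.1220, (cx,cy)=(1.0000,0.0000)
member 2 (1-2): L=4.9529, (cx,cy)=(0.4646,-0.8855)
member 3 (1-3): L=4.1028, (cx,cy)=(0.9908,0.1355)
member 4 (2-3): L=5.2474, (cx,cy)=(0.3362,0.9418)
member 5 (2-4): L=3.5260, (cx,cy)=(1.0000,0.0000)
member 6 (3-4): L=5.2467, (cx,cy)=(0.3358,-0.9419)
member 7 (3-5): L=4.0616, (cx,cy)=(0.9883,-0.1526)
member 8 (4-5): L=4.8735, (cx,cy)=(0.4621,0.8868)
solve A·x = −loads:
  F[0-1] = -680.6901 N (compression)
  F[0-2] = -535.3102 N (compression)
  F[1-2] = +501.6952 N (tension)
  F[1-3] = +305.0503 N (tension)
  F[2-3] = -471.7218 N (compression)
  F[2-4] = -143.6588 N (compression)
  F[3-4] = +427.7734 N (tension)
  F[3-5] = -0.0000 N (compression)
  F[4-5] = +0.0000 N (tension)
  Rx@0 = +796.3200 N
  Ry@0 = +628.6595 N
  Ry@4 = -402.9295 N

501.695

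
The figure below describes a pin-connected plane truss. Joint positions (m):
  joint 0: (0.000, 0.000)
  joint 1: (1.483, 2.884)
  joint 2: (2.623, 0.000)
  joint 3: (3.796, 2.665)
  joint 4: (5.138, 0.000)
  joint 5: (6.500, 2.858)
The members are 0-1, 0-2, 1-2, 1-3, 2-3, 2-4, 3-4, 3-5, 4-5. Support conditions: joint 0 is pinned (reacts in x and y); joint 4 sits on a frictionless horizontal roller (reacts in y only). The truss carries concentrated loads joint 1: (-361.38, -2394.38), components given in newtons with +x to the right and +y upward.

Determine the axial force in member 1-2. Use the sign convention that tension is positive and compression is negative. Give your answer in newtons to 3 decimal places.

-479.979

N=6 nodes, M=9 members, R=3 reactions → 2N=12, M+R=12
member 0 (0-1): L=3.2430, (cx,cy)=(0.4573,0.8893)
member 1 (0-2): L=2.6230, (cx,cy)=(1.0000,0.0000)
member 2 (1-2): L=3.1011, (cx,cy)=(0.3676,-0.9300)
member 3 (1-3): L=2.3233, (cx,cy)=(0.9955,-0.0943)
member 4 (2-3): L=2.9117, (cx,cy)=(0.4029,0.9153)
member 5 (2-4): L=2.5150, (cx,cy)=(1.0000,0.0000)
member 6 (3-4): L=2.9838, (cx,cy)=(0.4498,-0.8932)
member 7 (3-5): L=2.7109, (cx,cy)=(0.9975,0.0712)
member 8 (4-5): L=3.1659, (cx,cy)=(0.4302,0.9027)
solve A·x = −loads:
  F[0-1] = -2143.3701 N (compression)
  F[0-2] = +618.7815 N (tension)
  F[1-2] = -479.9794 N (compression)
  F[1-3] = -444.3160 N (compression)
  F[2-3] = +487.6971 N (tension)
  F[2-4] = +245.8672 N (tension)
  F[3-4] = -546.6644 N (compression)
  F[3-5] = -0.0000 N (compression)
  F[4-5] = +0.0000 N (tension)
  Rx@0 = +361.3800 N
  Ry@0 = +1906.1267 N
  Ry@4 = +488.2533 N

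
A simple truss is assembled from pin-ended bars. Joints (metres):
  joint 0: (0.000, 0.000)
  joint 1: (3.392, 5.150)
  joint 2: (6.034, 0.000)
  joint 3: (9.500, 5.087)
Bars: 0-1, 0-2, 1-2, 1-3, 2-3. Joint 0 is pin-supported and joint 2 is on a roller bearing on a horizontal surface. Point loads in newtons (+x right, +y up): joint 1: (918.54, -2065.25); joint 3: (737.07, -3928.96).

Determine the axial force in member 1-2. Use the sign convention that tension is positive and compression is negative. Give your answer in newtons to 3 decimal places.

-5460.131

N=4 nodes, M=5 members, R=3 reactions → 2N=8, M+R=8
member 0 (0-1): L=6.1667, (cx,cy)=(0.5501,0.8351)
member 1 (0-2): L=6.0340, (cx,cy)=(1.0000,0.0000)
member 2 (1-2): L=5.7881, (cx,cy)=(0.4564,-0.8897)
member 3 (1-3): L=6.1083, (cx,cy)=(0.9999,-0.0103)
member 4 (2-3): L=6.1555, (cx,cy)=(0.5631,0.8264)
solve A·x = −loads:
  F[0-1] = +3302.3908 N (tension)
  F[0-2] = -160.8742 N (compression)
  F[1-2] = -5460.1308 N (compression)
  F[1-3] = +3390.4008 N (tension)
  F[2-3] = -4711.9404 N (compression)
  Rx@0 = -1655.6100 N
  Ry@0 = -2757.9286 N
  Ry@2 = +8752.1386 N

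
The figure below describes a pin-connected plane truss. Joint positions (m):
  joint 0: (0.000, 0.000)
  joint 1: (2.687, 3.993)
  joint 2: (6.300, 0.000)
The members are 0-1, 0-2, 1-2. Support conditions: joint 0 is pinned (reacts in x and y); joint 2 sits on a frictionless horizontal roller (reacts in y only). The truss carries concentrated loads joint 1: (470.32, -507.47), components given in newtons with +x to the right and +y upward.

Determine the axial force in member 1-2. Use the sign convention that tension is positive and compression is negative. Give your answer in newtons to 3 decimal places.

N=3 nodes, M=3 members, R=3 reactions → 2N=6, M+R=6
member 0 (0-1): L=4.8129, (cx,cy)=(0.5583,0.8296)
member 1 (0-2): L=6.3000, (cx,cy)=(1.0000,0.0000)
member 2 (1-2): L=5.3850, (cx,cy)=(0.6709,-0.7415)
solve A·x = −loads:
  F[0-1] = +8.5136 N (tension)
  F[0-2] = +465.5669 N (tension)
  F[1-2] = -693.8999 N (compression)
  Rx@0 = -470.3200 N
  Ry@0 = -7.0633 N
  Ry@2 = +514.5333 N

-693.900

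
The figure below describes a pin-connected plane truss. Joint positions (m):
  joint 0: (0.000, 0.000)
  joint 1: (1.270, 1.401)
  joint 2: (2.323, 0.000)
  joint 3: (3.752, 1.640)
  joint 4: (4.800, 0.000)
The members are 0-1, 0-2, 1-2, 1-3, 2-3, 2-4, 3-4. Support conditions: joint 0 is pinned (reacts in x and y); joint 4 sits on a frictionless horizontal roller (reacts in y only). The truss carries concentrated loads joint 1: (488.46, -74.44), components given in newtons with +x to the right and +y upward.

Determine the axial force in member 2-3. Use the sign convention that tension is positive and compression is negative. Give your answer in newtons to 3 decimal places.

249.390

N=5 nodes, M=7 members, R=3 reactions → 2N=10, M+R=10
member 0 (0-1): L=1.8910, (cx,cy)=(0.6716,0.7409)
member 1 (0-2): L=2.3230, (cx,cy)=(1.0000,0.0000)
member 2 (1-2): L=1.7526, (cx,cy)=(0.6008,-0.7994)
member 3 (1-3): L=2.4935, (cx,cy)=(0.9954,0.0958)
member 4 (2-3): L=2.1752, (cx,cy)=(0.6569,0.7539)
member 5 (2-4): L=2.4770, (cx,cy)=(1.0000,0.0000)
member 6 (3-4): L=1.9463, (cx,cy)=(0.5385,-0.8426)
solve A·x = −loads:
  F[0-1] = +118.5386 N (tension)
  F[0-2] = +408.8472 N (tension)
  F[1-2] = -235.2136 N (compression)
  F[1-3] = -268.7633 N (compression)
  F[2-3] = +249.3903 N (tension)
  F[2-4] = +103.6912 N (tension)
  F[3-4] = -192.5662 N (compression)
  Rx@0 = -488.4600 N
  Ry@0 = -87.8248 N
  Ry@4 = +162.2648 N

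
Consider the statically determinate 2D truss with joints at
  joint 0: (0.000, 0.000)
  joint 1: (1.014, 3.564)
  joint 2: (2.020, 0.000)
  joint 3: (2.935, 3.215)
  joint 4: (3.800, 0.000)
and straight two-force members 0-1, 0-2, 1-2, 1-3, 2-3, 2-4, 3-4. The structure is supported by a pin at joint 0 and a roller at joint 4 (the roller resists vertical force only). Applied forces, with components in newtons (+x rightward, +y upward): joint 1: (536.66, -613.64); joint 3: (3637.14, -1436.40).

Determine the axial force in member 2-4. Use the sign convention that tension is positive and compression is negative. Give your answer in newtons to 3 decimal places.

N=5 nodes, M=7 members, R=3 reactions → 2N=10, M+R=10
member 0 (0-1): L=3.7054, (cx,cy)=(0.2737,0.9618)
member 1 (0-2): L=2.0200, (cx,cy)=(1.0000,0.0000)
member 2 (1-2): L=3.7033, (cx,cy)=(0.2717,-0.9624)
member 3 (1-3): L=1.9524, (cx,cy)=(0.9839,-0.1788)
member 4 (2-3): L=3.3427, (cx,cy)=(0.2737,0.9618)
member 5 (2-4): L=1.7800, (cx,cy)=(1.0000,0.0000)
member 6 (3-4): L=3.3293, (cx,cy)=(0.2598,-0.9657)
solve A·x = −loads:
  F[0-1] = +2914.9442 N (tension)
  F[0-2] = +3376.1207 N (tension)
  F[1-2] = -3794.7173 N (compression)
  F[1-3] = +1313.0107 N (tension)
  F[2-3] = +3797.0440 N (tension)
  F[2-4] = +1305.8991 N (tension)
  F[3-4] = -5026.3252 N (compression)
  Rx@0 = -4173.8000 N
  Ry@0 = -2803.6774 N
  Ry@4 = +4853.7174 N

1305.899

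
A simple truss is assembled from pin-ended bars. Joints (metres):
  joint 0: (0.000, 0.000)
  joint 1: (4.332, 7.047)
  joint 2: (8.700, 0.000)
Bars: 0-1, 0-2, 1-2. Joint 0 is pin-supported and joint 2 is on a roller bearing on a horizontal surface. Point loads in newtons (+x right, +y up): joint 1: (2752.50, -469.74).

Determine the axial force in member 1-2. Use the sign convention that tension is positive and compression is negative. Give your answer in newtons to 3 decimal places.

N=3 nodes, M=3 members, R=3 reactions → 2N=6, M+R=6
member 0 (0-1): L=8.2720, (cx,cy)=(0.5237,0.8519)
member 1 (0-2): L=8.7000, (cx,cy)=(1.0000,0.0000)
member 2 (1-2): L=8.2909, (cx,cy)=(0.5268,-0.8500)
solve A·x = −loads:
  F[0-1] = +2340.2584 N (tension)
  F[0-2] = +1526.9238 N (tension)
  F[1-2] = -2898.2667 N (compression)
  Rx@0 = -2752.5000 N
  Ry@0 = -1993.6831 N
  Ry@2 = +2463.4231 N

-2898.267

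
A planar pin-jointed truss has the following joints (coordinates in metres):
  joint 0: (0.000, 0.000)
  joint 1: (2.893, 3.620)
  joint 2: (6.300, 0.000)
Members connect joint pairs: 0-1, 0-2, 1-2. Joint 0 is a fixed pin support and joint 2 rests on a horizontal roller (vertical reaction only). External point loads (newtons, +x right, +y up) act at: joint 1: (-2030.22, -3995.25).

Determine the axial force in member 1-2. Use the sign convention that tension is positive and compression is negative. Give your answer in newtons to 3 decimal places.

N=3 nodes, M=3 members, R=3 reactions → 2N=6, M+R=6
member 0 (0-1): L=4.6340, (cx,cy)=(0.6243,0.7812)
member 1 (0-2): L=6.3000, (cx,cy)=(1.0000,0.0000)
member 2 (1-2): L=4.9711, (cx,cy)=(0.6854,-0.7282)
solve A·x = −loads:
  F[0-1] = -4259.1432 N (compression)
  F[0-2] = +628.7640 N (tension)
  F[1-2] = -917.4236 N (compression)
  Rx@0 = +2030.2200 N
  Ry@0 = +3327.1767 N
  Ry@2 = +668.0733 N

-917.424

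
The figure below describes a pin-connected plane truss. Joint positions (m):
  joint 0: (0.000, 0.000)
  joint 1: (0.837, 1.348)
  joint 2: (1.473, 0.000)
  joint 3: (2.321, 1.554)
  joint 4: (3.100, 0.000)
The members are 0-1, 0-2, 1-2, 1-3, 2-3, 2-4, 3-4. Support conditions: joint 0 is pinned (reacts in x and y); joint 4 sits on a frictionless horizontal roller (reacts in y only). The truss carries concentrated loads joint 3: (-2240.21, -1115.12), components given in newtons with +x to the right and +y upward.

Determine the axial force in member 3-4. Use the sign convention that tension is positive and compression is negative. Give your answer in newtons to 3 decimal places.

322.265

N=5 nodes, M=7 members, R=3 reactions → 2N=10, M+R=10
member 0 (0-1): L=1.5867, (cx,cy)=(0.5275,0.8496)
member 1 (0-2): L=1.4730, (cx,cy)=(1.0000,0.0000)
member 2 (1-2): L=1.4905, (cx,cy)=(0.4267,-0.9044)
member 3 (1-3): L=1.4982, (cx,cy)=(0.9905,0.1375)
member 4 (2-3): L=1.7703, (cx,cy)=(0.4790,0.8778)
member 5 (2-4): L=1.6270, (cx,cy)=(1.0000,0.0000)
member 6 (3-4): L=1.7383, (cx,cy)=(0.4481,-0.8940)
solve A·x = −loads:
  F[0-1] = -1651.7101 N (compression)
  F[0-2] = -1368.9262 N (compression)
  F[1-2] = +1330.6717 N (tension)
  F[1-3] = -1452.8823 N (compression)
  F[2-3] = -1370.9693 N (compression)
  F[2-4] = -144.4180 N (compression)
  F[3-4] = +322.2654 N (tension)
  Rx@0 = +2240.2100 N
  Ry@0 = +1403.2145 N
  Ry@4 = -288.0945 N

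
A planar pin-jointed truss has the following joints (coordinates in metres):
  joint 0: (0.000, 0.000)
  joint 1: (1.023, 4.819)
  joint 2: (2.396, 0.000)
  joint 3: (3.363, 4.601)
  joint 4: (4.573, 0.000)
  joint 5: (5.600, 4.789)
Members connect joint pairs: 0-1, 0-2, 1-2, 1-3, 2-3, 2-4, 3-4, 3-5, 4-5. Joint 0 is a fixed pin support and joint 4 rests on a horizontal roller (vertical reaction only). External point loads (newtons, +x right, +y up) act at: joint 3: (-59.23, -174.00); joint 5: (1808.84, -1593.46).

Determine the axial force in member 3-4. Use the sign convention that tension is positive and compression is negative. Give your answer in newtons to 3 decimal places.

-2209.097

N=6 nodes, M=9 members, R=3 reactions → 2N=12, M+R=12
member 0 (0-1): L=4.9264, (cx,cy)=(0.2077,0.9782)
member 1 (0-2): L=2.3960, (cx,cy)=(1.0000,0.0000)
member 2 (1-2): L=5.0108, (cx,cy)=(0.2740,-0.9617)
member 3 (1-3): L=2.3501, (cx,cy)=(0.9957,-0.0928)
member 4 (2-3): L=4.7015, (cx,cy)=(0.2057,0.9786)
member 5 (2-4): L=2.1770, (cx,cy)=(1.0000,0.0000)
member 6 (3-4): L=4.7574, (cx,cy)=(0.2543,-0.9671)
member 7 (3-5): L=2.2449, (cx,cy)=(0.9965,0.0837)
member 8 (4-5): L=4.8979, (cx,cy)=(0.2097,0.9778)
solve A·x = −loads:
  F[0-1] = +2194.3365 N (tension)
  F[0-2] = +1293.9401 N (tension)
  F[1-2] = -2338.1283 N (compression)
  F[1-3] = +1101.0864 N (tension)
  F[2-3] = +2297.7682 N (tension)
  F[2-4] = +180.6703 N (tension)
  F[3-4] = -2209.0966 N (compression)
  F[3-5] = +2197.7475 N (tension)
  F[4-5] = -1817.9257 N (compression)
  Rx@0 = -1749.6100 N
  Ry@0 = -2146.5036 N
  Ry@4 = +3913.9636 N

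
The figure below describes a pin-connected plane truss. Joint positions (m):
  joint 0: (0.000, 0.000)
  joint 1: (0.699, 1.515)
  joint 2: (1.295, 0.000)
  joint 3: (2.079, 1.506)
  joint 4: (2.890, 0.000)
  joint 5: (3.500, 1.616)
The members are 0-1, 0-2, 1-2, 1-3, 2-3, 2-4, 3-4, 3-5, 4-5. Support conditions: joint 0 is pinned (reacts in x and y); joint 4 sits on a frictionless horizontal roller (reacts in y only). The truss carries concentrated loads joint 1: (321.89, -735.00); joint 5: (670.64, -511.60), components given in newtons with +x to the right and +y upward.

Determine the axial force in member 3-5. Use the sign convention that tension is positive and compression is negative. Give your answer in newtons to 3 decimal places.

N=6 nodes, M=9 members, R=3 reactions → 2N=12, M+R=12
member 0 (0-1): L=1.6685, (cx,cy)=(0.4189,0.9080)
member 1 (0-2): L=1.2950, (cx,cy)=(1.0000,0.0000)
member 2 (1-2): L=1.6280, (cx,cy)=(0.3661,-0.9306)
member 3 (1-3): L=1.3800, (cx,cy)=(1.0000,-0.0065)
member 4 (2-3): L=1.6978, (cx,cy)=(0.4618,0.8870)
member 5 (2-4): L=1.5950, (cx,cy)=(1.0000,0.0000)
member 6 (3-4): L=1.7105, (cx,cy)=(0.4741,-0.8805)
member 7 (3-5): L=1.4253, (cx,cy)=(0.9970,0.0772)
member 8 (4-5): L=1.7273, (cx,cy)=(0.3532,0.9356)
solve A·x = −loads:
  F[0-1] = +104.0749 N (tension)
  F[0-2] = +948.9284 N (tension)
  F[1-2] = -891.7187 N (compression)
  F[1-3] = +48.1614 N (tension)
  F[2-3] = +935.5254 N (tension)
  F[2-4] = +190.4908 N (tension)
  F[3-4] = -863.9026 N (compression)
  F[3-5] = +892.4173 N (tension)
  F[4-5] = -620.4548 N (compression)
  Rx@0 = -992.5300 N
  Ry@0 = -94.5012 N
  Ry@4 = +1341.1012 N

892.417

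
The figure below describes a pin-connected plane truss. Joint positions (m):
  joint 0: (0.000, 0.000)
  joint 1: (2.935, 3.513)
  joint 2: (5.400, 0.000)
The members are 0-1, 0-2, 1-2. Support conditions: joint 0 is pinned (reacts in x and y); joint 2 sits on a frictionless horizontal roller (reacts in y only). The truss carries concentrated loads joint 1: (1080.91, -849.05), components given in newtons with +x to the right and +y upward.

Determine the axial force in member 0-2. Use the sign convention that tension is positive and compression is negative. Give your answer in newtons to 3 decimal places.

817.223

N=3 nodes, M=3 members, R=3 reactions → 2N=6, M+R=6
member 0 (0-1): L=4.5777, (cx,cy)=(0.6412,0.7674)
member 1 (0-2): L=5.4000, (cx,cy)=(1.0000,0.0000)
member 2 (1-2): L=4.2915, (cx,cy)=(0.5744,-0.8186)
solve A·x = −loads:
  F[0-1] = +411.2722 N (tension)
  F[0-2] = +817.2225 N (tension)
  F[1-2] = -1422.7791 N (compression)
  Rx@0 = -1080.9100 N
  Ry@0 = -315.6164 N
  Ry@2 = +1164.6664 N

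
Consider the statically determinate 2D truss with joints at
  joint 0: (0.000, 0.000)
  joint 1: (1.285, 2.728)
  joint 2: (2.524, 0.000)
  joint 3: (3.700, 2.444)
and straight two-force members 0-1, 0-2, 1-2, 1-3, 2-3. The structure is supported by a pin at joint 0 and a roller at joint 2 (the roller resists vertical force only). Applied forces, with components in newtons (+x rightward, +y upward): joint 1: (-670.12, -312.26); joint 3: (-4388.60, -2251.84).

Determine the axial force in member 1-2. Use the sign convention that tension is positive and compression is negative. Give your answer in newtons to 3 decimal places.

N=4 nodes, M=5 members, R=3 reactions → 2N=8, M+R=8
member 0 (0-1): L=3.0155, (cx,cy)=(0.4261,0.9047)
member 1 (0-2): L=2.5240, (cx,cy)=(1.0000,0.0000)
member 2 (1-2): L=2.9962, (cx,cy)=(0.4135,-0.9105)
member 3 (1-3): L=2.4316, (cx,cy)=(0.9932,-0.1168)
member 4 (2-3): L=2.7122, (cx,cy)=(0.4336,0.9011)
solve A·x = −loads:
  F[0-1] = -4507.6267 N (compression)
  F[0-2] = -3137.8743 N (compression)
  F[1-2] = +4539.8171 N (tension)
  F[1-3] = -3149.6148 N (compression)
  F[2-3] = -2907.1915 N (compression)
  Rx@0 = +5058.7200 N
  Ry@0 = +4077.8732 N
  Ry@2 = -1513.7732 N

4539.817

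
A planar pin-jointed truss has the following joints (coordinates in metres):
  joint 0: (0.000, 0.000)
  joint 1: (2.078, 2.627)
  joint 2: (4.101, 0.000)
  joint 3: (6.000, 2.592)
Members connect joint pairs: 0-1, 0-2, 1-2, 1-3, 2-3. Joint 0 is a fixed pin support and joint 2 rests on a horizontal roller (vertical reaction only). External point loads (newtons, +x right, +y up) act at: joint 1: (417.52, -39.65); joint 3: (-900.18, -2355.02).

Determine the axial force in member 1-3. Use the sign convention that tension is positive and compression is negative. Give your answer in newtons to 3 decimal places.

819.872

N=4 nodes, M=5 members, R=3 reactions → 2N=8, M+R=8
member 0 (0-1): L=3.3495, (cx,cy)=(0.6204,0.7843)
member 1 (0-2): L=4.1010, (cx,cy)=(1.0000,0.0000)
member 2 (1-2): L=3.3157, (cx,cy)=(0.6101,-0.7923)
member 3 (1-3): L=3.9222, (cx,cy)=(1.0000,-0.0089)
member 4 (2-3): L=3.2132, (cx,cy)=(0.5910,0.8067)
solve A·x = −loads:
  F[0-1] = +981.0781 N (tension)
  F[0-2] = -1091.3104 N (compression)
  F[1-2] = -1030.4446 N (compression)
  F[1-3] = +819.8717 N (tension)
  F[2-3] = -2910.3571 N (compression)
  Rx@0 = +482.6600 N
  Ry@0 = -769.4537 N
  Ry@2 = +3164.1237 N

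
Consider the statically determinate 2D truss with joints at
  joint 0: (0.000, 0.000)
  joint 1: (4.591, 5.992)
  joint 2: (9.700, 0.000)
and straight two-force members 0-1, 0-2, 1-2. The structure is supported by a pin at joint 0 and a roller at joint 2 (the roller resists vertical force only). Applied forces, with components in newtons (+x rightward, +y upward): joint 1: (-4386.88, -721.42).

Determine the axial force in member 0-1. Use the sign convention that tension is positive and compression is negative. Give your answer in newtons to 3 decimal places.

N=3 nodes, M=3 members, R=3 reactions → 2N=6, M+R=6
member 0 (0-1): L=7.5486, (cx,cy)=(0.6082,0.7938)
member 1 (0-2): L=9.7000, (cx,cy)=(1.0000,0.0000)
member 2 (1-2): L=7.8744, (cx,cy)=(0.6488,-0.7609)
solve A·x = −loads:
  F[0-1] = -3892.5784 N (compression)
  F[0-2] = -2019.4436 N (compression)
  F[1-2] = +3112.5225 N (tension)
  Rx@0 = +4386.8800 N
  Ry@0 = +3089.8886 N
  Ry@2 = -2368.4686 N

-3892.578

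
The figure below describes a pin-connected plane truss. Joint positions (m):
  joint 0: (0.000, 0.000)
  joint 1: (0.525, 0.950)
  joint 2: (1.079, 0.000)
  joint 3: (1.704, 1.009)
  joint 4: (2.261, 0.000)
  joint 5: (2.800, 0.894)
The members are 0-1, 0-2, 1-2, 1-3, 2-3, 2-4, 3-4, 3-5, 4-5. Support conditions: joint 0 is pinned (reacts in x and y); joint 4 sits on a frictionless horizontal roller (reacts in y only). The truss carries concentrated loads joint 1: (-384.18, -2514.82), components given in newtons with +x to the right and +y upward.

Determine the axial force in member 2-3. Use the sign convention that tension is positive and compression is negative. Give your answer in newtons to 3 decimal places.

527.075

N=6 nodes, M=9 members, R=3 reactions → 2N=12, M+R=12
member 0 (0-1): L=1.0854, (cx,cy)=(0.4837,0.8752)
member 1 (0-2): L=1.0790, (cx,cy)=(1.0000,0.0000)
member 2 (1-2): L=1.0997, (cx,cy)=(0.5038,-0.8638)
member 3 (1-3): L=1.1805, (cx,cy)=(0.9988,0.0500)
member 4 (2-3): L=1.1869, (cx,cy)=(0.5266,0.8501)
member 5 (2-4): L=1.1820, (cx,cy)=(1.0000,0.0000)
member 6 (3-4): L=1.1525, (cx,cy)=(0.4833,-0.8755)
member 7 (3-5): L=1.1020, (cx,cy)=(0.9945,-0.1044)
member 8 (4-5): L=1.0439, (cx,cy)=(0.5163,0.8564)
solve A·x = −loads:
  F[0-1] = -2390.5443 N (compression)
  F[0-2] = +772.0931 N (tension)
  F[1-2] = -518.7016 N (compression)
  F[1-3] = -511.4322 N (compression)
  F[2-3] = +527.0749 N (tension)
  F[2-4] = +233.2424 N (tension)
  F[3-4] = -482.6200 N (compression)
  F[3-5] = -0.0000 N (compression)
  F[4-5] = +0.0000 N (tension)
  Rx@0 = +384.1800 N
  Ry@0 = +2092.3036 N
  Ry@4 = +422.5164 N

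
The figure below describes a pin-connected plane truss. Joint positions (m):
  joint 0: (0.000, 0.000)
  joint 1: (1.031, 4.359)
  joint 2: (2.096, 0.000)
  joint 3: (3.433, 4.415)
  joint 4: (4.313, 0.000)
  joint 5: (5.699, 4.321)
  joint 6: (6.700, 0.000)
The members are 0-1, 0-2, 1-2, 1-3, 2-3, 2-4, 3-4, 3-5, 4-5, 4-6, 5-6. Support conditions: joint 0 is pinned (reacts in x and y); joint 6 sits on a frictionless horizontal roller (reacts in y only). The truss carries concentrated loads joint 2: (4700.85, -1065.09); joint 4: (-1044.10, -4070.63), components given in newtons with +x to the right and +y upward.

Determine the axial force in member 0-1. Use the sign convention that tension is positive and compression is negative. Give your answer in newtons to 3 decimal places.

N=7 nodes, M=11 members, R=3 reactions → 2N=14, M+R=14
member 0 (0-1): L=4.4793, (cx,cy)=(0.2302,0.9732)
member 1 (0-2): L=2.0960, (cx,cy)=(1.0000,0.0000)
member 2 (1-2): L=4.4872, (cx,cy)=(0.2373,-0.9714)
member 3 (1-3): L=2.4027, (cx,cy)=(0.9997,0.0233)
member 4 (2-3): L=4.6130, (cx,cy)=(0.2898,0.9571)
member 5 (2-4): L=2.2170, (cx,cy)=(1.0000,0.0000)
member 6 (3-4): L=4.5018, (cx,cy)=(0.1955,-0.9807)
member 7 (3-5): L=2.2679, (cx,cy)=(0.9991,-0.0414)
member 8 (4-5): L=4.5378, (cx,cy)=(0.3054,0.9522)
member 9 (4-6): L=2.3870, (cx,cy)=(1.0000,0.0000)
member 10 (5-6): L=4.4354, (cx,cy)=(0.2257,-0.9742)
solve A·x = −loads:
  F[0-1] = -2242.3361 N (compression)
  F[0-2] = +4172.8720 N (tension)
  F[1-2] = +2221.2755 N (tension)
  F[1-3] = -1043.6051 N (compression)
  F[2-3] = -1141.7215 N (compression)
  F[2-4] = +330.1300 N (tension)
  F[3-4] = +1207.1219 N (tension)
  F[3-5] = -1611.5774 N (compression)
  F[4-5] = +3031.6660 N (tension)
  F[4-6] = +684.2268 N (tension)
  F[5-6] = -3031.8085 N (compression)
  Rx@0 = -3656.7500 N
  Ry@0 = +2182.1296 N
  Ry@6 = +2953.5904 N

-2242.336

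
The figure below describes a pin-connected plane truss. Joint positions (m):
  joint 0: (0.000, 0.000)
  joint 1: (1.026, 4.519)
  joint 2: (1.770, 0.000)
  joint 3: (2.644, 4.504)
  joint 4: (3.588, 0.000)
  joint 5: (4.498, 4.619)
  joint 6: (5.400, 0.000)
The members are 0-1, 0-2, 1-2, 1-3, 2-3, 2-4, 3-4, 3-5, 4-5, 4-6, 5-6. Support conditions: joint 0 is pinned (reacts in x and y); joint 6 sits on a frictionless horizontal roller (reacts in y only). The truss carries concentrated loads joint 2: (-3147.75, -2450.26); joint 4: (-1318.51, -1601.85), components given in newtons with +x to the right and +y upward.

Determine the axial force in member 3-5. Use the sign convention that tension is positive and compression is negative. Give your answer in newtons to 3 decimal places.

N=7 nodes, M=11 members, R=3 reactions → 2N=14, M+R=14
member 0 (0-1): L=4.6340, (cx,cy)=(0.2214,0.9752)
member 1 (0-2): L=1.7700, (cx,cy)=(1.0000,0.0000)
member 2 (1-2): L=4.5798, (cx,cy)=(0.1625,-0.9867)
member 3 (1-3): L=1.6181, (cx,cy)=(1.0000,-0.0093)
member 4 (2-3): L=4.5880, (cx,cy)=(0.1905,0.9817)
member 5 (2-4): L=1.8180, (cx,cy)=(1.0000,0.0000)
member 6 (3-4): L=4.6019, (cx,cy)=(0.2051,-0.9787)
member 7 (3-5): L=1.8576, (cx,cy)=(0.9981,0.0619)
member 8 (4-5): L=4.7078, (cx,cy)=(0.1933,0.9811)
member 9 (4-6): L=1.8120, (cx,cy)=(1.0000,0.0000)
member 10 (5-6): L=4.7062, (cx,cy)=(0.1917,-0.9815)
solve A·x = −loads:
  F[0-1] = -2240.2278 N (compression)
  F[0-2] = -3970.2588 N (compression)
  F[1-2] = +2222.0907 N (tension)
  F[1-3] = -857.0194 N (compression)
  F[2-3] = +262.4931 N (tension)
  F[2-4] = -511.5314 N (compression)
  F[3-4] = -318.4063 N (compression)
  F[3-5] = -743.0879 N (compression)
  F[4-5] = +1950.2664 N (tension)
  F[4-6] = +364.6824 N (tension)
  F[5-6] = -1902.7556 N (compression)
  Rx@0 = +4466.2600 N
  Ry@0 = +2184.6289 N
  Ry@6 = +1867.4811 N

-743.088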